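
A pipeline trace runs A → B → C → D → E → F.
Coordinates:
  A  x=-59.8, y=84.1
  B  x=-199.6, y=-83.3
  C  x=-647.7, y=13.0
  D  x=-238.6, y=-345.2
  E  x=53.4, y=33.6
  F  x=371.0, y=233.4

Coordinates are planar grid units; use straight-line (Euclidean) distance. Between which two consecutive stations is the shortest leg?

Leg distances:
A→B: 218.1
B→C: 458.3
C→D: 543.8
D→E: 478.3
E→F: 375.2
The shortest leg is A–B at 218.1.

A–B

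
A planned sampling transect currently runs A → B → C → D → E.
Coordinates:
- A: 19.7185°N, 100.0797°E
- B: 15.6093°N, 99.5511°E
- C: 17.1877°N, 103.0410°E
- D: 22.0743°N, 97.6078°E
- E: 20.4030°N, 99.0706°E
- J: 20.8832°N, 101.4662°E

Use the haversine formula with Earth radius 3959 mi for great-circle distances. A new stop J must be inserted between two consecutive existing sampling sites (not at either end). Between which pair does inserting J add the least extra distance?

between C and D

Added distance for inserting J between each consecutive pair:
A–B: 220.0 mi
B–C: 405.0 mi
C–D: 47.9 mi
D–E: 270.8 mi
Smallest added distance is 47.9 mi, inserting between C and D.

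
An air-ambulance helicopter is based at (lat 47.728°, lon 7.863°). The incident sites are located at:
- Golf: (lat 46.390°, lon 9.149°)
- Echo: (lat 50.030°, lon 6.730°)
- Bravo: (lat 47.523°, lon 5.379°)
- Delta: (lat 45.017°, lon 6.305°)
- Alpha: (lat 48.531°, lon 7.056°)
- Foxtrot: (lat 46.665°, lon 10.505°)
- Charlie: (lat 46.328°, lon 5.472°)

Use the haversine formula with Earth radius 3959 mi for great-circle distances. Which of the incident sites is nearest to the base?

Distances from the base ((lat 47.728°, lon 7.863°)):
Alpha: 66.8 mi
Golf: 110.5 mi
Bravo: 116.5 mi
Foxtrot: 144.1 mi
Charlie: 148.4 mi
Echo: 167.2 mi
Delta: 201.5 mi
The nearest is Alpha at 66.8 mi.

Alpha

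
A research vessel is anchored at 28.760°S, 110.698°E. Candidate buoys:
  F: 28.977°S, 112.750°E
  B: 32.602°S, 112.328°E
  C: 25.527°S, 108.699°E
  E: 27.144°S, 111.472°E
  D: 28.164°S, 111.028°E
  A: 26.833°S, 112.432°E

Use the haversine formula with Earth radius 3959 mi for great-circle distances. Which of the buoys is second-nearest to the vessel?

Distances from the vessel (28.760°S, 110.698°E):
D: 45.8 mi
E: 121.2 mi
F: 125.1 mi
A: 170.2 mi
C: 255.0 mi
B: 282.6 mi
The second-nearest is E at 121.2 mi.

E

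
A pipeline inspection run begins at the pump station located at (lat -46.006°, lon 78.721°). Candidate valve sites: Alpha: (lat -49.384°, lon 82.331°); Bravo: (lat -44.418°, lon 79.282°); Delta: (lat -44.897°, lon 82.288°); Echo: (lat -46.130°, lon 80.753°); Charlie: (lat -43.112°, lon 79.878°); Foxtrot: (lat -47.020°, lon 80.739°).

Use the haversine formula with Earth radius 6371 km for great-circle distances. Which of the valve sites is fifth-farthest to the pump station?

Bravo

Distances from the pump station ((lat -46.006°, lon 78.721°)):
Alpha: 462.6 km
Charlie: 334.6 km
Delta: 304.3 km
Foxtrot: 191.2 km
Bravo: 182.0 km
Echo: 157.4 km
The fifth-farthest is Bravo at 182.0 km.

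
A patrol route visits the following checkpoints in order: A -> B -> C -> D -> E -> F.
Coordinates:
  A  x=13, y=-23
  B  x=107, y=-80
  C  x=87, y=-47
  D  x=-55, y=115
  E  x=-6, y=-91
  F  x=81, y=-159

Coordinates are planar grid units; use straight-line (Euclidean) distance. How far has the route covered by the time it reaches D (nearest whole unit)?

364

Leg distances:
A→B: 109.9  (cumulative 109.9)
B→C: 38.6  (cumulative 148.5)
C→D: 215.4  (cumulative 363.9)
Cumulative distance at D ≈ 364.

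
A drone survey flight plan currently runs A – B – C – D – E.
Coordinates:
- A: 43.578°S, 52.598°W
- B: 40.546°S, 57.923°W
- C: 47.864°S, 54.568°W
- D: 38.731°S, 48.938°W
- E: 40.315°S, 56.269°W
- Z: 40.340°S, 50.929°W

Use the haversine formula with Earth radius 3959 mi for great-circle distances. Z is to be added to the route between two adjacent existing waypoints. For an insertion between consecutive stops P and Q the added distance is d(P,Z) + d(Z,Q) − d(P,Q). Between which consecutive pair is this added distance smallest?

between C and D

Added distance for inserting Z between each consecutive pair:
A–B: 263.4 mi
B–C: 386.0 mi
C–D: 12.7 mi
D–E: 29.3 mi
Smallest added distance is 12.7 mi, inserting between C and D.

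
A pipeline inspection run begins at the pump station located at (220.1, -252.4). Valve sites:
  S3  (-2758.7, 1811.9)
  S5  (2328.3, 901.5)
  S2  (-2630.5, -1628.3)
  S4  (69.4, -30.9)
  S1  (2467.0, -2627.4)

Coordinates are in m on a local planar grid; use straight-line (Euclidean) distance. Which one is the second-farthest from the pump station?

S1

Distance to each, sorted:
S3: 3624.2 m
S1: 3269.4 m
S2: 3165.3 m
S5: 2403.3 m
S4: 267.9 m
The second-farthest is S1 at 3269.4 m.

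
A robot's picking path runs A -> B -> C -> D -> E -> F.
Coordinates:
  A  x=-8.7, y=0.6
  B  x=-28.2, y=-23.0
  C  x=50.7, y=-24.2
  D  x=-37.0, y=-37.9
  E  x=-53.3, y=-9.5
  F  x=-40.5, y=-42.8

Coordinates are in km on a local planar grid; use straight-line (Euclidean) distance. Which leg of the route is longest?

C–D

Leg distances:
A→B: 30.6 km
B→C: 78.9 km
C→D: 88.8 km
D→E: 32.7 km
E→F: 35.7 km
The longest leg is C–D at 88.8 km.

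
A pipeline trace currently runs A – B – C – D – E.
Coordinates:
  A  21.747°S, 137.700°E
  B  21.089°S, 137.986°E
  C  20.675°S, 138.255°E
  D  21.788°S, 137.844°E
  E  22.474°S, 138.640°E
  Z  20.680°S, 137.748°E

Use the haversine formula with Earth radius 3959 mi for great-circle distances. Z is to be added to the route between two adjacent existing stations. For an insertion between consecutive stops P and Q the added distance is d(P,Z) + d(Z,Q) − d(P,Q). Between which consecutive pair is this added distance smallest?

Added distance for inserting Z between each consecutive pair:
A–B: 56.9 mi
B–C: 31.5 mi
C–D: 28.3 mi
D–E: 143.8 mi
Smallest added distance is 28.3 mi, inserting between C and D.

between C and D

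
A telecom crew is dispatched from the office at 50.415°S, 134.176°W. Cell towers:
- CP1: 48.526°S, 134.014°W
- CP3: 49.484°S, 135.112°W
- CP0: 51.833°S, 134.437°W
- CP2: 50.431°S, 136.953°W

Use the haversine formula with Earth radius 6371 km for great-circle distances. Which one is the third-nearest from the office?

Distances from the office (50.415°S, 134.176°W):
CP3: 123.3 km
CP0: 158.7 km
CP2: 196.7 km
CP1: 210.4 km
The third-nearest is CP2 at 196.7 km.

CP2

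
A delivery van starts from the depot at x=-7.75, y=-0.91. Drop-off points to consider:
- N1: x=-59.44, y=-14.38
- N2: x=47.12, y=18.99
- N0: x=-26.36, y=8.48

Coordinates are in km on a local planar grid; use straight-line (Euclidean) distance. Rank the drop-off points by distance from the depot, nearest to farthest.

N0, N1, N2

Computing each straight-line distance from x=-7.75, y=-0.91:
N0 x=-26.36, y=8.48: 20.8 km
N1 x=-59.44, y=-14.38: 53.4 km
N2 x=47.12, y=18.99: 58.4 km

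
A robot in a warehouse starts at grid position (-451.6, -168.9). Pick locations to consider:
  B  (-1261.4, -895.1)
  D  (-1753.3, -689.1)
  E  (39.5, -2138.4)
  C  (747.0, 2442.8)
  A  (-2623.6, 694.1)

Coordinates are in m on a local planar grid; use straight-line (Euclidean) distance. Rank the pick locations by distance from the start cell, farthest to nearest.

C, A, E, D, B

Distances from the start cell:
C (747.0, 2442.8): 2873.6 m
A (-2623.6, 694.1): 2337.2 m
E (39.5, -2138.4): 2029.8 m
D (-1753.3, -689.1): 1401.8 m
B (-1261.4, -895.1): 1087.7 m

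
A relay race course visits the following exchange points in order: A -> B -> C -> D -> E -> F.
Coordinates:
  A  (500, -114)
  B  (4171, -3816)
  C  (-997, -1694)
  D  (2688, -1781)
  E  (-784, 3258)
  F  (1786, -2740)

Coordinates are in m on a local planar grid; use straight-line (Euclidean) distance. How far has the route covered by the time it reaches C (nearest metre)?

10800 m

Leg distances:
A→B: 5213.5 m  (cumulative 5213.5 m)
B→C: 5586.7 m  (cumulative 10800.2 m)
Cumulative distance at C ≈ 10800 m.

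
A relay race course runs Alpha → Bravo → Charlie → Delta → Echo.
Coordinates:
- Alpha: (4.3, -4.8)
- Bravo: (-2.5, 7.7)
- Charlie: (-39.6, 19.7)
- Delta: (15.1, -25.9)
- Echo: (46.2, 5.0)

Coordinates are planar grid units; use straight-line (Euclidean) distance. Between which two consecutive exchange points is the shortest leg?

Leg distances:
Alpha→Bravo: 14.2
Bravo→Charlie: 39.0
Charlie→Delta: 71.2
Delta→Echo: 43.8
The shortest leg is Alpha–Bravo at 14.2.

Alpha–Bravo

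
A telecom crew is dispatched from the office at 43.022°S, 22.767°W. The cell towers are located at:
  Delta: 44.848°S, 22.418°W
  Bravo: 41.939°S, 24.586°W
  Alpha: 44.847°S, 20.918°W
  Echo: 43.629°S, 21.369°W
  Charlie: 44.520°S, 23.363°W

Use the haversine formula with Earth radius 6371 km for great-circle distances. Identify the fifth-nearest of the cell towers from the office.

Distance to each, sorted:
Echo: 131.7 km
Charlie: 173.3 km
Bravo: 191.7 km
Delta: 205.0 km
Alpha: 251.2 km
The fifth-nearest is Alpha at 251.2 km.

Alpha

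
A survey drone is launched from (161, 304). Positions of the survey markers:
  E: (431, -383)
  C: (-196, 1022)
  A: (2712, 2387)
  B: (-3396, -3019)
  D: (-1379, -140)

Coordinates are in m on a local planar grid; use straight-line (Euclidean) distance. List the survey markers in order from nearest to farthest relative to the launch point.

Computing each straight-line distance from (161, 304):
E (431, -383): 738.2 m
C (-196, 1022): 801.9 m
D (-1379, -140): 1602.7 m
A (2712, 2387): 3293.4 m
B (-3396, -3019): 4867.7 m

E, C, D, A, B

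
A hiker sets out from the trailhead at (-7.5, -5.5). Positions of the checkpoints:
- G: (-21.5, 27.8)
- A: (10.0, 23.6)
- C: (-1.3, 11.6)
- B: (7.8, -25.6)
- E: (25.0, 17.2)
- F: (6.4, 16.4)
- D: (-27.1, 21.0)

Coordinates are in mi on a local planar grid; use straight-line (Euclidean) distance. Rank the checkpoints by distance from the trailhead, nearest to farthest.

Computing each straight-line distance from (-7.5, -5.5):
C (-1.3, 11.6): 18.2 mi
B (7.8, -25.6): 25.3 mi
F (6.4, 16.4): 25.9 mi
D (-27.1, 21.0): 33.0 mi
A (10.0, 23.6): 34.0 mi
G (-21.5, 27.8): 36.1 mi
E (25.0, 17.2): 39.6 mi

C, B, F, D, A, G, E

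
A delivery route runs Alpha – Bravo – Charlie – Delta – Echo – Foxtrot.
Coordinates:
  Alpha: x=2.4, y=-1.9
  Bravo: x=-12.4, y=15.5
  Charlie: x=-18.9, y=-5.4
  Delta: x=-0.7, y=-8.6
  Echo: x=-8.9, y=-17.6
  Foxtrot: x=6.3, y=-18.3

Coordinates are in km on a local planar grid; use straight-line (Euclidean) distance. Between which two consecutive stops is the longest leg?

Alpha–Bravo

Leg distances:
Alpha→Bravo: 22.8 km
Bravo→Charlie: 21.9 km
Charlie→Delta: 18.5 km
Delta→Echo: 12.2 km
Echo→Foxtrot: 15.2 km
The longest leg is Alpha–Bravo at 22.8 km.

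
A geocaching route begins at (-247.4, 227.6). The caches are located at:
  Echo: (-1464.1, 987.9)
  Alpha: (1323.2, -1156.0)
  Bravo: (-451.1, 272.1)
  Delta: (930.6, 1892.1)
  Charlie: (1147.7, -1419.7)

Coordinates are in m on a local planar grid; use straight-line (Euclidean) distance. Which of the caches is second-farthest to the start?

Alpha

Distance to each, sorted:
Charlie: 2158.7 m
Alpha: 2093.1 m
Delta: 2039.2 m
Echo: 1434.7 m
Bravo: 208.5 m
The second-farthest is Alpha at 2093.1 m.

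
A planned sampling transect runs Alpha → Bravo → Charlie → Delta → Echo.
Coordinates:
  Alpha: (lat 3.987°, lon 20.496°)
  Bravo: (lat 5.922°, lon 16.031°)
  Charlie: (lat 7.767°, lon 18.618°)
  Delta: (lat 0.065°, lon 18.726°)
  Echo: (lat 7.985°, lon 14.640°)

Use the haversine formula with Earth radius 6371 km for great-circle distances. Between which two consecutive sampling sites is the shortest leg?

Leg distances:
Alpha→Bravo: 539.4 km
Bravo→Charlie: 351.6 km
Charlie→Delta: 856.5 km
Delta→Echo: 990.3 km
The shortest leg is Bravo–Charlie at 351.6 km.

Bravo–Charlie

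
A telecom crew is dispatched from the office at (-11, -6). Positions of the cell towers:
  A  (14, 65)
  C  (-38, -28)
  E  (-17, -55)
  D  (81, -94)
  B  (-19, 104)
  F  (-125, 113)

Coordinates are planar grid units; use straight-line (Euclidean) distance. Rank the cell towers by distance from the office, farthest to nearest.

Distance from the office at (-11, -6) to each:
F (-125, 113): 164.8
D (81, -94): 127.3
B (-19, 104): 110.3
A (14, 65): 75.3
E (-17, -55): 49.4
C (-38, -28): 34.8

F, D, B, A, E, C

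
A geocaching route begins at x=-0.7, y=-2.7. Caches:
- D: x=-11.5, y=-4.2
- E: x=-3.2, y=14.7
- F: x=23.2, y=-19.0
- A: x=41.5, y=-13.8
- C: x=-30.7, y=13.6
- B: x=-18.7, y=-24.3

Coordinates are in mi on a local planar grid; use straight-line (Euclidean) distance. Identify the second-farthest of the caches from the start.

Distances from the start (x=-0.7, y=-2.7):
A: 43.6 mi
C: 34.1 mi
F: 28.9 mi
B: 28.1 mi
E: 17.6 mi
D: 10.9 mi
The second-farthest is C at 34.1 mi.

C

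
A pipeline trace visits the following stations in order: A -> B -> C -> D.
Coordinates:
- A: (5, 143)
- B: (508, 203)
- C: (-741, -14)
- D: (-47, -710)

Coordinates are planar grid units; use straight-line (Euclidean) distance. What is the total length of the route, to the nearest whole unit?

2757

Leg distances:
A→B: 506.6  (cumulative 506.6)
B→C: 1267.7  (cumulative 1774.3)
C→D: 982.9  (cumulative 2757.2)
Total route length ≈ 2757.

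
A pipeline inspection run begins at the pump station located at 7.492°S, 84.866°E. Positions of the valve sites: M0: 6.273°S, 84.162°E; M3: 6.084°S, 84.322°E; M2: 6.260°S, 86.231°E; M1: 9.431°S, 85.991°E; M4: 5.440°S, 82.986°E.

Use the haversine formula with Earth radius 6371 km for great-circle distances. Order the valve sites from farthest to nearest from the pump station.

Distances from the pump station:
M4 5.440°S, 82.986°E: 308.6 km
M1 9.431°S, 85.991°E: 248.6 km
M2 6.260°S, 86.231°E: 203.6 km
M3 6.084°S, 84.322°E: 167.7 km
M0 6.273°S, 84.162°E: 156.2 km

M4, M1, M2, M3, M0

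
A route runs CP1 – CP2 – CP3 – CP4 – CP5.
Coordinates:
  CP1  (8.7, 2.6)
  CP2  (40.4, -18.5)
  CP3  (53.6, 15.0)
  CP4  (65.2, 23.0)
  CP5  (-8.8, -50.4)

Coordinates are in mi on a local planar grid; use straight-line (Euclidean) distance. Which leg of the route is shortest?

Leg distances:
CP1→CP2: 38.1 mi
CP2→CP3: 36.0 mi
CP3→CP4: 14.1 mi
CP4→CP5: 104.2 mi
The shortest leg is CP3–CP4 at 14.1 mi.

CP3–CP4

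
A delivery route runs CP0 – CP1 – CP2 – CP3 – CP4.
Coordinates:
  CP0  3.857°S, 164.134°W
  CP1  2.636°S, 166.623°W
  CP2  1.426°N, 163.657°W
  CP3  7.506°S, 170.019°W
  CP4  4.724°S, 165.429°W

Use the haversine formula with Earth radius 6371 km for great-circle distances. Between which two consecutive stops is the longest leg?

CP2–CP3

Leg distances:
CP0→CP1: 307.9 km
CP1→CP2: 559.2 km
CP2→CP3: 1218.4 km
CP3→CP4: 594.3 km
The longest leg is CP2–CP3 at 1218.4 km.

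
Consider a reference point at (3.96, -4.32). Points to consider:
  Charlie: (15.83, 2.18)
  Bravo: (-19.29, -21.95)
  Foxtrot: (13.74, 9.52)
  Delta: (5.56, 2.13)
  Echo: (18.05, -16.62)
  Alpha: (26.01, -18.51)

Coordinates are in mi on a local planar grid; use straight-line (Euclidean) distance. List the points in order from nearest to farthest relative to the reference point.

Delta, Charlie, Foxtrot, Echo, Alpha, Bravo

Distances from the reference point:
Delta (5.56, 2.13): 6.6 mi
Charlie (15.83, 2.18): 13.5 mi
Foxtrot (13.74, 9.52): 16.9 mi
Echo (18.05, -16.62): 18.7 mi
Alpha (26.01, -18.51): 26.2 mi
Bravo (-19.29, -21.95): 29.2 mi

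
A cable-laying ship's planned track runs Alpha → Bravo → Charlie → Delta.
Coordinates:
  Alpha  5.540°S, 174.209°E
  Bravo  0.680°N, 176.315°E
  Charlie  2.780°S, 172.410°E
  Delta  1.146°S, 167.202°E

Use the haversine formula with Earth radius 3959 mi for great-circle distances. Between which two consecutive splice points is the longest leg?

Alpha–Bravo

Leg distances:
Alpha→Bravo: 453.7 mi
Bravo→Charlie: 360.4 mi
Charlie→Delta: 376.9 mi
The longest leg is Alpha–Bravo at 453.7 mi.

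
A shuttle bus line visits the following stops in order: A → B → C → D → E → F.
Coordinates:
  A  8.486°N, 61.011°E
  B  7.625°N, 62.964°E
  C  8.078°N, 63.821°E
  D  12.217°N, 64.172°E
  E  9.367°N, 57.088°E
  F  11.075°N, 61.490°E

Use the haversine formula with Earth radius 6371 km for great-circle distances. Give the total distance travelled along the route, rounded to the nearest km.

Leg distances:
A→B: 235.4 km  (cumulative 235.4 km)
B→C: 107.0 km  (cumulative 342.4 km)
C→D: 461.8 km  (cumulative 804.2 km)
D→E: 836.1 km  (cumulative 1640.3 km)
E→F: 517.8 km  (cumulative 2158.0 km)
Total route length ≈ 2158 km.

2158 km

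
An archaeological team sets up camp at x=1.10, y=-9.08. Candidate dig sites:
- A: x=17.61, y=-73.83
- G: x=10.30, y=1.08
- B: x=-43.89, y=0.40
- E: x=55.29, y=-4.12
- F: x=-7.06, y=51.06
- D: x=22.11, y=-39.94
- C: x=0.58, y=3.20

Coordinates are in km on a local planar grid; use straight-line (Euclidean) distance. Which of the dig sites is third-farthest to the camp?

Distances from the camp (x=1.10, y=-9.08):
A: 66.8 km
F: 60.7 km
E: 54.4 km
B: 46.0 km
D: 37.3 km
G: 13.7 km
C: 12.3 km
The third-farthest is E at 54.4 km.

E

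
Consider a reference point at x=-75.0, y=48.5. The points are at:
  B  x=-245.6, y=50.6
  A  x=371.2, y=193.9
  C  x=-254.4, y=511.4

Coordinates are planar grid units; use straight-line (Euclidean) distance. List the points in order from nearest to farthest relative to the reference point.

Computing each straight-line distance from x=-75.0, y=48.5:
B x=-245.6, y=50.6: 170.6
A x=371.2, y=193.9: 469.3
C x=-254.4, y=511.4: 496.4

B, A, C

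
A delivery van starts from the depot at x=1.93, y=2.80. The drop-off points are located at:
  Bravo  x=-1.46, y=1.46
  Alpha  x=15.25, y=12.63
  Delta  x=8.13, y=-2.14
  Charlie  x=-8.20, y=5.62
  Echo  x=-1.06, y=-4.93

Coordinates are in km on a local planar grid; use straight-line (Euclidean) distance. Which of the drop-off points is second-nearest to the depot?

Delta

Distances from the depot (x=1.93, y=2.80):
Bravo: 3.6 km
Delta: 7.9 km
Echo: 8.3 km
Charlie: 10.5 km
Alpha: 16.6 km
The second-nearest is Delta at 7.9 km.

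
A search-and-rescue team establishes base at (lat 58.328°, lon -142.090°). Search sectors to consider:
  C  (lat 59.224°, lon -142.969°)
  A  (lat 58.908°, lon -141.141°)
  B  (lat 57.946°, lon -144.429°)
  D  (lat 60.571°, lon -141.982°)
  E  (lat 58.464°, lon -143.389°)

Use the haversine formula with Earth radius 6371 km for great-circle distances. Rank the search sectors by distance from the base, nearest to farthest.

E, A, C, B, D

Distances from the base:
E (lat 58.464°, lon -143.389°): 77.2 km
A (lat 58.908°, lon -141.141°): 84.7 km
C (lat 59.224°, lon -142.969°): 111.8 km
B (lat 57.946°, lon -144.429°): 143.7 km
D (lat 60.571°, lon -141.982°): 249.5 km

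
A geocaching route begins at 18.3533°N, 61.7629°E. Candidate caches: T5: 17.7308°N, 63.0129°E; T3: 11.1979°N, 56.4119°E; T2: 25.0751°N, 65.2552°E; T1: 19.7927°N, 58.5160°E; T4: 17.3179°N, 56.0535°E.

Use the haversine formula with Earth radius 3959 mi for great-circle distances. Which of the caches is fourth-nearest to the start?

Distances from the start (18.3533°N, 61.7629°E):
T5: 92.7 mi
T1: 234.2 mi
T4: 382.3 mi
T2: 515.7 mi
T3: 610.0 mi
The fourth-nearest is T2 at 515.7 mi.

T2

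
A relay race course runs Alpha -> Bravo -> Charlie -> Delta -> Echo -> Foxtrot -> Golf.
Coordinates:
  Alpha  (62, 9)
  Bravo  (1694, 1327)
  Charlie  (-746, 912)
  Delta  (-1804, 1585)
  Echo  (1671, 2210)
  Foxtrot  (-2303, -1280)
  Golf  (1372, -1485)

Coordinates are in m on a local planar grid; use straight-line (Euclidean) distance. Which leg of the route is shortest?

Charlie–Delta

Leg distances:
Alpha→Bravo: 2097.7 m
Bravo→Charlie: 2475.0 m
Charlie→Delta: 1253.9 m
Delta→Echo: 3530.8 m
Echo→Foxtrot: 5288.9 m
Foxtrot→Golf: 3680.7 m
The shortest leg is Charlie–Delta at 1253.9 m.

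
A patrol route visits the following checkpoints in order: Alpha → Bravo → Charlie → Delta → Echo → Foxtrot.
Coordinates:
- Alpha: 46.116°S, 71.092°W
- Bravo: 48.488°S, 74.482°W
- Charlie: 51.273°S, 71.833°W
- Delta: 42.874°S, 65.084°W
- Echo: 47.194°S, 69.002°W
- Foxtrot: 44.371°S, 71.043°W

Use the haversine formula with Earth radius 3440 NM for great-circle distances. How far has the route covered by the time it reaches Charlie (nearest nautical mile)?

394 NM

Leg distances:
Alpha→Bravo: 198.3 NM  (cumulative 198.3 NM)
Bravo→Charlie: 196.1 NM  (cumulative 394.4 NM)
Cumulative distance at Charlie ≈ 394 NM.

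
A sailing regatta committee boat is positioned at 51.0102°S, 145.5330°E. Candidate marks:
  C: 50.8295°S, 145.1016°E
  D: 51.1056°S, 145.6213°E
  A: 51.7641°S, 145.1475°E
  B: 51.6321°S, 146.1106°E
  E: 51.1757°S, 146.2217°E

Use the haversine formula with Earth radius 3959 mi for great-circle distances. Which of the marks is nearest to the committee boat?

D

Distance to each, sorted:
D: 7.6 mi
C: 22.6 mi
E: 32.0 mi
B: 49.7 mi
A: 54.7 mi
The nearest is D at 7.6 mi.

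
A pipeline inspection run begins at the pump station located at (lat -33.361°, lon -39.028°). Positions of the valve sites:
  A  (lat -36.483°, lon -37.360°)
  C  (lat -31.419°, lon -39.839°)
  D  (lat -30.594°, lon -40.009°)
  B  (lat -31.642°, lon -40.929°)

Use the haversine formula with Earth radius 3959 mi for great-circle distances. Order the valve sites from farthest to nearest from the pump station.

Distance from the pump station at (lat -33.361°, lon -39.028°) to each:
A (lat -36.483°, lon -37.360°): 235.5 mi
D (lat -30.594°, lon -40.009°): 199.6 mi
B (lat -31.642°, lon -40.929°): 162.4 mi
C (lat -31.419°, lon -39.839°): 142.3 mi

A, D, B, C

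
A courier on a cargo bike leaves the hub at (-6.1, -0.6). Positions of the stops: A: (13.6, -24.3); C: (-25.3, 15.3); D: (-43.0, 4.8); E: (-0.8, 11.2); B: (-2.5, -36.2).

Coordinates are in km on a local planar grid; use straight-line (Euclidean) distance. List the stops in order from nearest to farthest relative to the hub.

E, C, A, B, D

Distances from the hub:
E (-0.8, 11.2): 12.9 km
C (-25.3, 15.3): 24.9 km
A (13.6, -24.3): 30.8 km
B (-2.5, -36.2): 35.8 km
D (-43.0, 4.8): 37.3 km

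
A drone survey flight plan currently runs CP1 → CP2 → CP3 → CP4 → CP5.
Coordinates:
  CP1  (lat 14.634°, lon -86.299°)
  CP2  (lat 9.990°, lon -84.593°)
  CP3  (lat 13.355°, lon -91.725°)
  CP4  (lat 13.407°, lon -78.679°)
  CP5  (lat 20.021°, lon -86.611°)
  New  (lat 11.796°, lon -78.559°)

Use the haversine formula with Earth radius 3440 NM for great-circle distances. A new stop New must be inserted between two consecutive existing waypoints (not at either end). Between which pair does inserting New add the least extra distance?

between CP3 and CP4

Added distance for inserting New between each consecutive pair:
CP1–CP2: 559.0 NM
CP2–CP3: 683.5 NM
CP3–CP4: 112.1 NM
CP4–CP5: 170.4 NM
Smallest added distance is 112.1 NM, inserting between CP3 and CP4.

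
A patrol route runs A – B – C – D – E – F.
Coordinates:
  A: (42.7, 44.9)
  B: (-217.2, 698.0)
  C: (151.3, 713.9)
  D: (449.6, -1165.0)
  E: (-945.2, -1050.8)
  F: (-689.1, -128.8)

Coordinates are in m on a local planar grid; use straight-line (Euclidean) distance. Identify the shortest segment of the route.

B–C

Leg distances:
A→B: 702.9 m
B→C: 368.8 m
C→D: 1902.4 m
D→E: 1399.5 m
E→F: 956.9 m
The shortest leg is B–C at 368.8 m.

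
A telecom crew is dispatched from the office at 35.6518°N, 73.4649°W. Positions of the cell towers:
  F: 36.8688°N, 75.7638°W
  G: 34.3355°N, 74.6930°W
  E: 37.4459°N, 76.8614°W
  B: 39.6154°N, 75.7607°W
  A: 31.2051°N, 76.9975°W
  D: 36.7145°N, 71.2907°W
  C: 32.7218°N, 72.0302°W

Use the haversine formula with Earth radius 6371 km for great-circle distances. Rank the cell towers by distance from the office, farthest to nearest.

A, B, E, C, F, D, G

Computing each great-circle distance from 35.6518°N, 73.4649°W:
A 31.2051°N, 76.9975°W: 593.1 km
B 39.6154°N, 75.7607°W: 484.8 km
E 37.4459°N, 76.8614°W: 363.1 km
C 32.7218°N, 72.0302°W: 351.5 km
F 36.8688°N, 75.7638°W: 246.6 km
D 36.7145°N, 71.2907°W: 228.1 km
G 34.3355°N, 74.6930°W: 184.2 km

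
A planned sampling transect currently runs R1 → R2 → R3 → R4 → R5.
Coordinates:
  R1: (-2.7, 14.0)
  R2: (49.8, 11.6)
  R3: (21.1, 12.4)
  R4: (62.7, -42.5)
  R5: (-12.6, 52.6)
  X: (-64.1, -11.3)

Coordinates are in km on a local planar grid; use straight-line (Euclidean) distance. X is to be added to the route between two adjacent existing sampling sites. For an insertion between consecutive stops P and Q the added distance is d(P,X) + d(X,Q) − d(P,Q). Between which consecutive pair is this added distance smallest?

Added distance for inserting X between each consecutive pair:
R1–R2: 130.0 km
R2–R3: 175.9 km
R3–R4: 150.1 km
R4–R5: 91.4 km
Smallest added distance is 91.4 km, inserting between R4 and R5.

between R4 and R5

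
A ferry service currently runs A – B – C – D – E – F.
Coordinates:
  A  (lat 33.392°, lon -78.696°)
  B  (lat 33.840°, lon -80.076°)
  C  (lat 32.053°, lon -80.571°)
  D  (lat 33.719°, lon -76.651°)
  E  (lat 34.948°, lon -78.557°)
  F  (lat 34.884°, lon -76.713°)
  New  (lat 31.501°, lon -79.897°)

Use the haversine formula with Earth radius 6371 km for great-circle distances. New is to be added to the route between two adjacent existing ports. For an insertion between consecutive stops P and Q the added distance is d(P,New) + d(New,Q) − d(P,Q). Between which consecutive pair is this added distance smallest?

between C and D

Added distance for inserting New between each consecutive pair:
A–B: 362.0 km
B–C: 145.1 km
C–D: 69.7 km
D–E: 572.4 km
E–F: 713.5 km
Smallest added distance is 69.7 km, inserting between C and D.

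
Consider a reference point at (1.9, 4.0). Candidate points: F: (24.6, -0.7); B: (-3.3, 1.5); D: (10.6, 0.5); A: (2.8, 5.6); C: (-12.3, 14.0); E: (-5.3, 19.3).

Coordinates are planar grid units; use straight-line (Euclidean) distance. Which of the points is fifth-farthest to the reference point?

Distances from the reference point ((1.9, 4.0)):
F: 23.2
C: 17.4
E: 16.9
D: 9.4
B: 5.8
A: 1.8
The fifth-farthest is B at 5.8.

B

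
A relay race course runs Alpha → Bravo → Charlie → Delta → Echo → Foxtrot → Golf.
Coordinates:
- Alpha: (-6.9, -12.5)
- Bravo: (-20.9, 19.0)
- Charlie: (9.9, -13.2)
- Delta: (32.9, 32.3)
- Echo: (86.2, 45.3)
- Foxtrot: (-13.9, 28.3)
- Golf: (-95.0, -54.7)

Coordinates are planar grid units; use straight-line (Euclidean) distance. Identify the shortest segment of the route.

Leg distances:
Alpha→Bravo: 34.5
Bravo→Charlie: 44.6
Charlie→Delta: 51.0
Delta→Echo: 54.9
Echo→Foxtrot: 101.5
Foxtrot→Golf: 116.0
The shortest leg is Alpha–Bravo at 34.5.

Alpha–Bravo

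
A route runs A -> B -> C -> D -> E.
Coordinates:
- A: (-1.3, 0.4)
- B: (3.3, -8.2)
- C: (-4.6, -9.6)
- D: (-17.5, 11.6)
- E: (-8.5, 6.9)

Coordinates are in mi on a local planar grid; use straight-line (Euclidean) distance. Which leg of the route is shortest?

B–C

Leg distances:
A→B: 9.8 mi
B→C: 8.0 mi
C→D: 24.8 mi
D→E: 10.2 mi
The shortest leg is B–C at 8.0 mi.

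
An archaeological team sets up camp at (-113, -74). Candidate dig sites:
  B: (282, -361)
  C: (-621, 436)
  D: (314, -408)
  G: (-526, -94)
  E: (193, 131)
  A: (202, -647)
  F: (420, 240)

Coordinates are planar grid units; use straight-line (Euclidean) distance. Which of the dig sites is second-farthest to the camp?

Distance to each, sorted:
C: 719.8
A: 653.9
F: 618.6
D: 542.1
B: 488.3
G: 413.5
E: 368.3
The second-farthest is A at 653.9.

A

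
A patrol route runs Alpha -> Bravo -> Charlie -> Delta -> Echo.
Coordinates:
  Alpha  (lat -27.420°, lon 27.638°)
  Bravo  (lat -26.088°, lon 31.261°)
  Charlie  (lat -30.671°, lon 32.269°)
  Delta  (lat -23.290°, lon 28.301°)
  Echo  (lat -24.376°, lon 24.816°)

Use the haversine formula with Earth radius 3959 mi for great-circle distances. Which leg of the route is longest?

Leg distances:
Alpha→Bravo: 241.7 mi
Bravo→Charlie: 322.5 mi
Charlie→Delta: 565.4 mi
Delta→Echo: 232.7 mi
The longest leg is Charlie–Delta at 565.4 mi.

Charlie–Delta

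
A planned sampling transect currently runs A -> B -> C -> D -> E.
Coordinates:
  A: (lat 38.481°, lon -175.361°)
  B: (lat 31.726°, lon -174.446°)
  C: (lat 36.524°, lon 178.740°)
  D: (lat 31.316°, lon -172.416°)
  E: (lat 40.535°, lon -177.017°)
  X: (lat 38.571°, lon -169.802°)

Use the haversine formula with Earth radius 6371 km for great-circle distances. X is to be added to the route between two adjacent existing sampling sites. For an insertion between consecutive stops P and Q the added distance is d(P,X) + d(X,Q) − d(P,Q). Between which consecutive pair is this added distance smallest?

between D and E

Added distance for inserting X between each consecutive pair:
A–B: 598.0 km
B–C: 1081.8 km
C–D: 875.9 km
D–E: 391.6 km
Smallest added distance is 391.6 km, inserting between D and E.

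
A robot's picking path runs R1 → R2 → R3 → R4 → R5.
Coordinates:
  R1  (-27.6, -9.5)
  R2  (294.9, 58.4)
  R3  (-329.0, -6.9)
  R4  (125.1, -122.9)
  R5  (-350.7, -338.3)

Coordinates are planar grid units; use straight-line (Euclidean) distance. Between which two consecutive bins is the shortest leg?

R1–R2

Leg distances:
R1→R2: 329.6
R2→R3: 627.3
R3→R4: 468.7
R4→R5: 522.3
The shortest leg is R1–R2 at 329.6.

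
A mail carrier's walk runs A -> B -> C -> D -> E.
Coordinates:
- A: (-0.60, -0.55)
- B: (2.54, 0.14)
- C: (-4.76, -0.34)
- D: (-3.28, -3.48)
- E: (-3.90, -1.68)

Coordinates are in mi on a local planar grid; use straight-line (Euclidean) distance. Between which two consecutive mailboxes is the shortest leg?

D–E

Leg distances:
A→B: 3.2 mi
B→C: 7.3 mi
C→D: 3.5 mi
D→E: 1.9 mi
The shortest leg is D–E at 1.9 mi.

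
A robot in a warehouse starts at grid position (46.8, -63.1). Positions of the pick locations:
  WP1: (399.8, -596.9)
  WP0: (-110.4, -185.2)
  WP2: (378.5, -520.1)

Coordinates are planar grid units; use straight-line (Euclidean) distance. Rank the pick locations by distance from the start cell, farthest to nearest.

WP1, WP2, WP0

Distances from the start cell:
WP1 (399.8, -596.9): 640.0
WP2 (378.5, -520.1): 564.7
WP0 (-110.4, -185.2): 199.0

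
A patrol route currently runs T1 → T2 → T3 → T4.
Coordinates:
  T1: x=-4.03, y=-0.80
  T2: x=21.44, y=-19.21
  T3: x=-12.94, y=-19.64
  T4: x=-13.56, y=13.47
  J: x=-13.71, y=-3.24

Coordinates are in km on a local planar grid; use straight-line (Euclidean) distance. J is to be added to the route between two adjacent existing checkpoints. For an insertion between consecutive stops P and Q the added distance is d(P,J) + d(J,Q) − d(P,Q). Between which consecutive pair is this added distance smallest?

Added distance for inserting J between each consecutive pair:
T1–T2: 17.2 km
T2–T3: 20.6 km
T3–T4: 0.0 km
Smallest added distance is 0.0 km, inserting between T3 and T4.

between T3 and T4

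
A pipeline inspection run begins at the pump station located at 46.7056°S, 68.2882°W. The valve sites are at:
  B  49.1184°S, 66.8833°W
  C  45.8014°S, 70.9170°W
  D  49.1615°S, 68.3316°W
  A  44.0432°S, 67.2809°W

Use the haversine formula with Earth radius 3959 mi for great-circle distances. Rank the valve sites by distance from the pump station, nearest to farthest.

C, D, B, A

Computing each great-circle distance from 46.7056°S, 68.2882°W:
C 45.8014°S, 70.9170°W: 140.3 mi
D 49.1615°S, 68.3316°W: 169.7 mi
B 49.1184°S, 66.8833°W: 179.0 mi
A 44.0432°S, 67.2809°W: 190.3 mi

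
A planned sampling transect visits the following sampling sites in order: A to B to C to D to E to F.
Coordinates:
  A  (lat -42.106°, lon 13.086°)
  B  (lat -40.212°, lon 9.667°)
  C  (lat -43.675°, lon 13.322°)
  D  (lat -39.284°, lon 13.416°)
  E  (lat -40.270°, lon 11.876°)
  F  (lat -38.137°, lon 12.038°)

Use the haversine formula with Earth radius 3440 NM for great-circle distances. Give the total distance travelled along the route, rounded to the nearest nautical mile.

Leg distances:
A→B: 191.8 NM  (cumulative 191.8 NM)
B→C: 264.3 NM  (cumulative 456.1 NM)
C→D: 263.7 NM  (cumulative 719.8 NM)
D→E: 92.5 NM  (cumulative 812.3 NM)
E→F: 128.3 NM  (cumulative 940.6 NM)
Total route length ≈ 941 NM.

941 NM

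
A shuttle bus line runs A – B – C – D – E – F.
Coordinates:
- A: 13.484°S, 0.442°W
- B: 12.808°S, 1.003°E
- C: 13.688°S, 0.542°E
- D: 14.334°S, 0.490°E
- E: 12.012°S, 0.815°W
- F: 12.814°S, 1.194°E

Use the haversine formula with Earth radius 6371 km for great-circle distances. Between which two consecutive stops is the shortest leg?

Leg distances:
A→B: 173.6 km
B→C: 109.8 km
C→D: 72.1 km
D→E: 294.3 km
E→F: 235.7 km
The shortest leg is C–D at 72.1 km.

C–D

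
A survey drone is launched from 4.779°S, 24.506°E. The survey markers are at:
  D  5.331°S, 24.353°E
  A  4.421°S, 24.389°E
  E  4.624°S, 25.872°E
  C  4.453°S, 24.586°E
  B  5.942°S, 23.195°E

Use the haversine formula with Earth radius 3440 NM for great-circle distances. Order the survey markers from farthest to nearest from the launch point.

Distance from the launch point at 4.779°S, 24.506°E to each:
B 5.942°S, 23.195°E: 105.0 NM
E 4.624°S, 25.872°E: 82.3 NM
D 5.331°S, 24.353°E: 34.4 NM
A 4.421°S, 24.389°E: 22.6 NM
C 4.453°S, 24.586°E: 20.1 NM

B, E, D, A, C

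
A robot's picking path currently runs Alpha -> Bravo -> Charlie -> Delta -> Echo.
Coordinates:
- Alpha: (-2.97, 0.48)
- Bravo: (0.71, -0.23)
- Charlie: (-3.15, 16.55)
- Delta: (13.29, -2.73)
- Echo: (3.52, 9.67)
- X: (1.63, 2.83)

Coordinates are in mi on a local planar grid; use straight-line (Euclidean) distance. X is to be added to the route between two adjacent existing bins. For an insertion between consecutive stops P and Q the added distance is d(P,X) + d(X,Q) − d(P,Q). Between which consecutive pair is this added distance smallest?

Added distance for inserting X between each consecutive pair:
Alpha–Bravo: 4.6 mi
Bravo–Charlie: 0.5 mi
Charlie–Delta: 2.1 mi
Delta–Echo: 4.2 mi
Smallest added distance is 0.5 mi, inserting between Bravo and Charlie.

between Bravo and Charlie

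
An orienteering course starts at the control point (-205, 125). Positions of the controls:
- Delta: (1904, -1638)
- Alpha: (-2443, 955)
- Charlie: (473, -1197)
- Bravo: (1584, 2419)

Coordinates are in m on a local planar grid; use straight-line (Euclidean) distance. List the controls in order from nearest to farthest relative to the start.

Charlie, Alpha, Delta, Bravo

Computing each straight-line distance from (-205, 125):
Charlie (473, -1197): 1485.7 m
Alpha (-2443, 955): 2387.0 m
Delta (1904, -1638): 2748.8 m
Bravo (1584, 2419): 2909.1 m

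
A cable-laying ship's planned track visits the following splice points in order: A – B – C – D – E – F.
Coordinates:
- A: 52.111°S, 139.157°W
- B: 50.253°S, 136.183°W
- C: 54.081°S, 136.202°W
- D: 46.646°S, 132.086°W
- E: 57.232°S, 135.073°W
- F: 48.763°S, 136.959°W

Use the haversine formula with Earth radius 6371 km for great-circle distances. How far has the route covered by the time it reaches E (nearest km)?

2789 km

Leg distances:
A→B: 292.6 km  (cumulative 292.6 km)
B→C: 425.7 km  (cumulative 718.3 km)
C→D: 876.4 km  (cumulative 1594.7 km)
D→E: 1194.5 km  (cumulative 2789.2 km)
Cumulative distance at E ≈ 2789 km.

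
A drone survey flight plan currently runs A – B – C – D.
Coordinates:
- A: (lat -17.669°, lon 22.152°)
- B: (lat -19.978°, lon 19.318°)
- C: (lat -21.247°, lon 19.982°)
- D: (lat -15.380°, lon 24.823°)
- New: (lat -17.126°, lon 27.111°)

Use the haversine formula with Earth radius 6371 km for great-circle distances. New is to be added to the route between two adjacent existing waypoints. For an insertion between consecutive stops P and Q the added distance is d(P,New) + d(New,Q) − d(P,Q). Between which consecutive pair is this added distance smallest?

Added distance for inserting New between each consecutive pair:
A–B: 1016.5 km
B–C: 1600.9 km
C–D: 361.0 km
Smallest added distance is 361.0 km, inserting between C and D.

between C and D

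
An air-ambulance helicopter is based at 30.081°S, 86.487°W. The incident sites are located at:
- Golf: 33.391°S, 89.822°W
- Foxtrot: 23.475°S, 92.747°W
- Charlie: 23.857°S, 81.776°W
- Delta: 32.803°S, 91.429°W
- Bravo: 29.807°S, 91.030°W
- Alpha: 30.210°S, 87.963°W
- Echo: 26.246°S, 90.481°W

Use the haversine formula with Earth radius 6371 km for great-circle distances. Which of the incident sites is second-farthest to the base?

Charlie

Distance to each, sorted:
Foxtrot: 961.7 km
Charlie: 834.6 km
Echo: 578.8 km
Delta: 557.9 km
Golf: 484.6 km
Bravo: 438.8 km
Alpha: 142.6 km
The second-farthest is Charlie at 834.6 km.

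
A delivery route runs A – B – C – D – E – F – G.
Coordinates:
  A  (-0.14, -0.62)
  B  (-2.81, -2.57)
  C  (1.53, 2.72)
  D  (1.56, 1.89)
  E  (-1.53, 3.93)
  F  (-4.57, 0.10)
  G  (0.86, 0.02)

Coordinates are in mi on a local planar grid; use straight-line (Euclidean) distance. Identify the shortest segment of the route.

C–D

Leg distances:
A→B: 3.3 mi
B→C: 6.8 mi
C→D: 0.8 mi
D→E: 3.7 mi
E→F: 4.9 mi
F→G: 5.4 mi
The shortest leg is C–D at 0.8 mi.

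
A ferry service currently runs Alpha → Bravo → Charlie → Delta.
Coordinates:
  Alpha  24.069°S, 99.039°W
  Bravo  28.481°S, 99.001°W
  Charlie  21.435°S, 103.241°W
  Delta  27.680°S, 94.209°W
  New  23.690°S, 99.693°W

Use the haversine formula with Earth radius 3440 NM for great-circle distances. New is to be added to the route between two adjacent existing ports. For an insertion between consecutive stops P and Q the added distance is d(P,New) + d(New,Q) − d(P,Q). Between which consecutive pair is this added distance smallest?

between Charlie and Delta

Added distance for inserting New between each consecutive pair:
Alpha–Bravo: 67.7 NM
Bravo–Charlie: 47.1 NM
Charlie–Delta: 0.9 NM
Smallest added distance is 0.9 NM, inserting between Charlie and Delta.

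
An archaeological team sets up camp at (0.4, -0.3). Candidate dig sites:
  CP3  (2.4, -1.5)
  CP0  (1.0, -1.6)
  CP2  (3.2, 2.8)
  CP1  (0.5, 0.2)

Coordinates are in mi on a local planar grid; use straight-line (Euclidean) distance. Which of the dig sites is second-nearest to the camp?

Distance to each, sorted:
CP1: 0.5 mi
CP0: 1.4 mi
CP3: 2.3 mi
CP2: 4.2 mi
The second-nearest is CP0 at 1.4 mi.

CP0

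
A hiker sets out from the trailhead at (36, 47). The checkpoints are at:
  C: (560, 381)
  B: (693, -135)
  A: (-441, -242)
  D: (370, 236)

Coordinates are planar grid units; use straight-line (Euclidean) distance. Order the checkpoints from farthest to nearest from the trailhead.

Distances from the trailhead:
B (693, -135): 681.7
C (560, 381): 621.4
A (-441, -242): 557.7
D (370, 236): 383.8

B, C, A, D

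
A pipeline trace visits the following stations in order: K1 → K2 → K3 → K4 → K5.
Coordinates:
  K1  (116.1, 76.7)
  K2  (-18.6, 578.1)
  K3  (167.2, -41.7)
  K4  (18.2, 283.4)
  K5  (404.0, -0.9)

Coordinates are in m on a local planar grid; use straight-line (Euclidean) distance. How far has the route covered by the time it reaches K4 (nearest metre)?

1524 m

Leg distances:
K1→K2: 519.2 m  (cumulative 519.2 m)
K2→K3: 647.0 m  (cumulative 1166.2 m)
K3→K4: 357.6 m  (cumulative 1523.8 m)
Cumulative distance at K4 ≈ 1524 m.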